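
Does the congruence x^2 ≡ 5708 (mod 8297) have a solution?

(5708/8297)
  = (1427/8297)    [8297 ≡ 1 mod 8 ⇒ (2/8297)^2 = +1]
  = (8297/1427)    [QR: 8297 ≡ 1 mod 4, sign kept]
  = (1162/1427)    [8297 ≡ 1162 mod 1427]
  = -(581/1427)    [1427 ≡ 3 mod 8 ⇒ (2/1427) = -1]
  = -(1427/581)    [QR: 581 ≡ 1 mod 4, sign kept]
  = -(265/581)    [1427 ≡ 265 mod 581]
  = -(581/265)    [QR: 265 ≡ 1 mod 4, sign kept]
  = -(51/265)    [581 ≡ 51 mod 265]
  = -(265/51)    [QR: 265 ≡ 1 mod 4, sign kept]
  = -(10/51)    [265 ≡ 10 mod 51]
  = (5/51)    [51 ≡ 3 mod 8 ⇒ (2/51) = -1]
  = (51/5)    [QR: 5 ≡ 1 mod 4, sign kept]
  = (1/5)    [51 ≡ 1 mod 5]
  = 1    [(1/5) = 1]
The Legendre symbol is 1, so x^2 ≡ 5708 (mod 8297) has solution.

yes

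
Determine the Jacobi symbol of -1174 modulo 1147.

Reduce the numerator: -1174 ≡ 1120 (mod 1147), so (-1174 / 1147) = (1120 / 1147).
Factor out 2: 1120 = 2^5·35. Since 1147 ≡ 3 (mod 8), (2 / 1147) = -1, and (2 / 1147)^5 = -1. Now have -(35 / 1147).
Both 35 ≡ 3 and 1147 ≡ 3 (mod 4), so reciprocity gives (35 / 1147) = -(1147 / 35). Reduce: 1147 ≡ 27 (mod 35). Now have (27 / 35).
Both 27 ≡ 3 and 35 ≡ 3 (mod 4), so reciprocity gives (27 / 35) = -(35 / 27). Reduce: 35 ≡ 8 (mod 27). Now have -(8 / 27).
Factor out 2: 8 = 2^3. Since 27 ≡ 3 (mod 8), (2 / 27) = -1, and (2 / 27)^3 = -1. Now have (1 / 27).
(1 / 27) = 1. Collecting the sign factors: 1.

1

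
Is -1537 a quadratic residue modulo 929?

(-1537|929)
  = (321|929)    [-1537 ≡ 321 mod 929]
  = (929|321)    [QR: 321 ≡ 1 mod 4, sign kept]
  = (287|321)    [929 ≡ 287 mod 321]
  = (321|287)    [QR: 321 ≡ 1 mod 4, sign kept]
  = (34|287)    [321 ≡ 34 mod 287]
  = (17|287)    [287 ≡ 7 mod 8 ⇒ (2|287) = +1]
  = (287|17)    [QR: 17 ≡ 1 mod 4, sign kept]
  = (15|17)    [287 ≡ 15 mod 17]
  = (17|15)    [QR: 17 ≡ 1 mod 4, sign kept]
  = (2|15)    [17 ≡ 2 mod 15]
  = (1|15)    [15 ≡ 7 mod 8 ⇒ (2|15) = +1]
  = 1    [(1|15) = 1]
(-1537|929) = 1, and 929 is prime, so -1537 is a quadratic residue mod 929.

yes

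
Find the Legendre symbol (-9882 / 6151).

(-9882 / 6151)
  = -(9882 / 6151)    [6151 ≡ 3 mod 4 ⇒ (-1 / 6151) = -1]
  = -(3731 / 6151)    [9882 ≡ 3731 mod 6151]
  = (6151 / 3731)    [QR: both ≡ 3 mod 4, sign flips]
  = (2420 / 3731)    [6151 ≡ 2420 mod 3731]
  = (605 / 3731)    [3731 ≡ 3 mod 8 ⇒ (2 / 3731)^2 = +1]
  = (3731 / 605)    [QR: 605 ≡ 1 mod 4, sign kept]
  = (101 / 605)    [3731 ≡ 101 mod 605]
  = (605 / 101)    [QR: 101 ≡ 1 mod 4, sign kept]
  = (100 / 101)    [605 ≡ 100 mod 101]
  = (25 / 101)    [101 ≡ 5 mod 8 ⇒ (2 / 101)^2 = +1]
  = (101 / 25)    [QR: 25 ≡ 1 mod 4, sign kept]
  = (1 / 25)    [101 ≡ 1 mod 25]
  = 1    [(1 / 25) = 1]

1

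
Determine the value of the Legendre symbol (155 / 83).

-1

Reduce the numerator: 155 ≡ 72 (mod 83), so (155 / 83) = (72 / 83).
Factor out 2: 72 = 2^3·9. Since 83 ≡ 3 (mod 8), (2 / 83) = -1, and (2 / 83)^3 = -1. Now have -(9 / 83).
9 ≡ 1 (mod 4), so quadratic reciprocity gives (9 / 83) = (83 / 9). Reduce: 83 ≡ 2 (mod 9). Now have -(2 / 9).
Factor out 2: 2 = 2. Since 9 ≡ 1 (mod 8), (2 / 9) = +1. Now have -(1 / 9).
(1 / 9) = 1. Collecting the sign factors: -1.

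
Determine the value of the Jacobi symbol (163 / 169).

1

169 ≡ 1 (mod 4), so quadratic reciprocity gives (163 / 169) = (169 / 163). Reduce: 169 ≡ 6 (mod 163). Now have (6 / 163).
Factor out 2: 6 = 2·3. Since 163 ≡ 3 (mod 8), (2 / 163) = -1. Now have -(3 / 163).
Both 3 ≡ 3 and 163 ≡ 3 (mod 4), so reciprocity gives (3 / 163) = -(163 / 3). Reduce: 163 ≡ 1 (mod 3). Now have (1 / 3).
(1 / 3) = 1. Collecting the sign factors: 1.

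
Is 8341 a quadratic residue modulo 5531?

yes

(8341/5531)
  = (2810/5531)    [8341 ≡ 2810 mod 5531]
  = -(1405/5531)    [5531 ≡ 3 mod 8 ⇒ (2/5531) = -1]
  = -(5531/1405)    [QR: 1405 ≡ 1 mod 4, sign kept]
  = -(1316/1405)    [5531 ≡ 1316 mod 1405]
  = -(329/1405)    [1405 ≡ 5 mod 8 ⇒ (2/1405)^2 = +1]
  = -(1405/329)    [QR: 329 ≡ 1 mod 4, sign kept]
  = -(89/329)    [1405 ≡ 89 mod 329]
  = -(329/89)    [QR: 89 ≡ 1 mod 4, sign kept]
  = -(62/89)    [329 ≡ 62 mod 89]
  = -(31/89)    [89 ≡ 1 mod 8 ⇒ (2/89) = +1]
  = -(89/31)    [QR: 89 ≡ 1 mod 4, sign kept]
  = -(27/31)    [89 ≡ 27 mod 31]
  = (31/27)    [QR: both ≡ 3 mod 4, sign flips]
  = (4/27)    [31 ≡ 4 mod 27]
  = (1/27)    [27 ≡ 3 mod 8 ⇒ (2/27)^2 = +1]
  = 1    [(1/27) = 1]
(8341/5531) = 1, and 5531 is prime, so 8341 is a quadratic residue mod 5531.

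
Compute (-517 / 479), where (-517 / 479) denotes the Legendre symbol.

1

(-517 / 479)
  = -(517 / 479)    [479 ≡ 3 mod 4 ⇒ (-1 / 479) = -1]
  = -(38 / 479)    [517 ≡ 38 mod 479]
  = -(19 / 479)    [479 ≡ 7 mod 8 ⇒ (2 / 479) = +1]
  = (479 / 19)    [QR: both ≡ 3 mod 4, sign flips]
  = (4 / 19)    [479 ≡ 4 mod 19]
  = (1 / 19)    [19 ≡ 3 mod 8 ⇒ (2 / 19)^2 = +1]
  = 1    [(1 / 19) = 1]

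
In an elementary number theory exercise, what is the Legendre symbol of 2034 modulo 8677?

1

Factor out 2: 2034 = 2·1017. Since 8677 ≡ 5 (mod 8), (2/8677) = -1. Now have -(1017/8677).
1017 ≡ 1 (mod 4), so quadratic reciprocity gives (1017/8677) = (8677/1017). Reduce: 8677 ≡ 541 (mod 1017). Now have -(541/1017).
541 ≡ 1 (mod 4), so quadratic reciprocity gives (541/1017) = (1017/541). Reduce: 1017 ≡ 476 (mod 541). Now have -(476/541).
Factor out 2: 476 = 2^2·119. Since 541 ≡ 5 (mod 8), (2/541) = -1, and (2/541)^2 = +1. Now have -(119/541).
541 ≡ 1 (mod 4), so quadratic reciprocity gives (119/541) = (541/119). Reduce: 541 ≡ 65 (mod 119). Now have -(65/119).
65 ≡ 1 (mod 4), so quadratic reciprocity gives (65/119) = (119/65). Reduce: 119 ≡ 54 (mod 65). Now have -(54/65).
Factor out 2: 54 = 2·27. Since 65 ≡ 1 (mod 8), (2/65) = +1. Now have -(27/65).
65 ≡ 1 (mod 4), so quadratic reciprocity gives (27/65) = (65/27). Reduce: 65 ≡ 11 (mod 27). Now have -(11/27).
Both 11 ≡ 3 and 27 ≡ 3 (mod 4), so reciprocity gives (11/27) = -(27/11). Reduce: 27 ≡ 5 (mod 11). Now have (5/11).
5 ≡ 1 (mod 4), so quadratic reciprocity gives (5/11) = (11/5). Reduce: 11 ≡ 1 (mod 5). Now have (1/5).
(1/5) = 1. Collecting the sign factors: 1.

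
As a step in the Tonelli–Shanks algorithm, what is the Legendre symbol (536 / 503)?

1

(536 / 503)
  = (33 / 503)    [536 ≡ 33 mod 503]
  = (503 / 33)    [QR: 33 ≡ 1 mod 4, sign kept]
  = (8 / 33)    [503 ≡ 8 mod 33]
  = (1 / 33)    [33 ≡ 1 mod 8 ⇒ (2 / 33)^3 = +1]
  = 1    [(1 / 33) = 1]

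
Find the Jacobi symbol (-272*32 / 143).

By multiplicativity, (-272·32 / 143) = (-272 / 143)·(32 / 143).
First factor (-272 / 143):
(-272 / 143)
  = -(272 / 143)    [143 ≡ 3 mod 4 ⇒ (-1 / 143) = -1]
  = -(129 / 143)    [272 ≡ 129 mod 143]
  = -(143 / 129)    [QR: 129 ≡ 1 mod 4, sign kept]
  = -(14 / 129)    [143 ≡ 14 mod 129]
  = -(7 / 129)    [129 ≡ 1 mod 8 ⇒ (2 / 129) = +1]
  = -(129 / 7)    [QR: 129 ≡ 1 mod 4, sign kept]
  = -(3 / 7)    [129 ≡ 3 mod 7]
  = (7 / 3)    [QR: both ≡ 3 mod 4, sign flips]
  = (1 / 3)    [7 ≡ 1 mod 3]
  = 1    [(1 / 3) = 1]
Second factor (32 / 143):
(32 / 143)
  = (1 / 143)    [143 ≡ 7 mod 8 ⇒ (2 / 143)^5 = +1]
  = 1    [(1 / 143) = 1]
Product: (1)·(1) = 1.

1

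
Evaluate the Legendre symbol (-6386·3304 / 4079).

1

By multiplicativity, (-6386·3304 / 4079) = (-6386 / 4079)·(3304 / 4079).
First factor (-6386 / 4079):
Reduce the numerator: -6386 ≡ 1772 (mod 4079), so (-6386 / 4079) = (1772 / 4079).
Factor out 2: 1772 = 2^2·443. Since 4079 ≡ 7 (mod 8), (2 / 4079) = +1, and (2 / 4079)^2 = +1. Now have (443 / 4079).
Both 443 ≡ 3 and 4079 ≡ 3 (mod 4), so reciprocity gives (443 / 4079) = -(4079 / 443). Reduce: 4079 ≡ 92 (mod 443). Now have -(92 / 443).
Factor out 2: 92 = 2^2·23. Since 443 ≡ 3 (mod 8), (2 / 443) = -1, and (2 / 443)^2 = +1. Now have -(23 / 443).
Both 23 ≡ 3 and 443 ≡ 3 (mod 4), so reciprocity gives (23 / 443) = -(443 / 23). Reduce: 443 ≡ 6 (mod 23). Now have (6 / 23).
Factor out 2: 6 = 2·3. Since 23 ≡ 7 (mod 8), (2 / 23) = +1. Now have (3 / 23).
Both 3 ≡ 3 and 23 ≡ 3 (mod 4), so reciprocity gives (3 / 23) = -(23 / 3). Reduce: 23 ≡ 2 (mod 3). Now have -(2 / 3).
Factor out 2: 2 = 2. Since 3 ≡ 3 (mod 8), (2 / 3) = -1. Now have (1 / 3).
(1 / 3) = 1. Collecting the sign factors: 1.
Second factor (3304 / 4079):
Factor out 2: 3304 = 2^3·413. Since 4079 ≡ 7 (mod 8), (2 / 4079) = +1, and (2 / 4079)^3 = +1. Now have (413 / 4079).
413 ≡ 1 (mod 4), so quadratic reciprocity gives (413 / 4079) = (4079 / 413). Reduce: 4079 ≡ 362 (mod 413). Now have (362 / 413).
Factor out 2: 362 = 2·181. Since 413 ≡ 5 (mod 8), (2 / 413) = -1. Now have -(181 / 413).
181 ≡ 1 (mod 4), so quadratic reciprocity gives (181 / 413) = (413 / 181). Reduce: 413 ≡ 51 (mod 181). Now have -(51 / 181).
181 ≡ 1 (mod 4), so quadratic reciprocity gives (51 / 181) = (181 / 51). Reduce: 181 ≡ 28 (mod 51). Now have -(28 / 51).
Factor out 2: 28 = 2^2·7. Since 51 ≡ 3 (mod 8), (2 / 51) = -1, and (2 / 51)^2 = +1. Now have -(7 / 51).
Both 7 ≡ 3 and 51 ≡ 3 (mod 4), so reciprocity gives (7 / 51) = -(51 / 7). Reduce: 51 ≡ 2 (mod 7). Now have (2 / 7).
Factor out 2: 2 = 2. Since 7 ≡ 7 (mod 8), (2 / 7) = +1. Now have (1 / 7).
(1 / 7) = 1. Collecting the sign factors: 1.
Product: (1)·(1) = 1.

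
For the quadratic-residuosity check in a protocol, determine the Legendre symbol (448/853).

(448/853)
  = (7/853)    [853 ≡ 5 mod 8 ⇒ (2/853)^6 = +1]
  = (853/7)    [QR: 853 ≡ 1 mod 4, sign kept]
  = (6/7)    [853 ≡ 6 mod 7]
  = (3/7)    [7 ≡ 7 mod 8 ⇒ (2/7) = +1]
  = -(7/3)    [QR: both ≡ 3 mod 4, sign flips]
  = -(1/3)    [7 ≡ 1 mod 3]
  = -1    [(1/3) = 1]

-1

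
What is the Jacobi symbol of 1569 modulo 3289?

1569 ≡ 1 (mod 4), so quadratic reciprocity gives (1569/3289) = (3289/1569). Reduce: 3289 ≡ 151 (mod 1569). Now have (151/1569).
1569 ≡ 1 (mod 4), so quadratic reciprocity gives (151/1569) = (1569/151). Reduce: 1569 ≡ 59 (mod 151). Now have (59/151).
Both 59 ≡ 3 and 151 ≡ 3 (mod 4), so reciprocity gives (59/151) = -(151/59). Reduce: 151 ≡ 33 (mod 59). Now have -(33/59).
33 ≡ 1 (mod 4), so quadratic reciprocity gives (33/59) = (59/33). Reduce: 59 ≡ 26 (mod 33). Now have -(26/33).
Factor out 2: 26 = 2·13. Since 33 ≡ 1 (mod 8), (2/33) = +1. Now have -(13/33).
13 ≡ 1 (mod 4), so quadratic reciprocity gives (13/33) = (33/13). Reduce: 33 ≡ 7 (mod 13). Now have -(7/13).
13 ≡ 1 (mod 4), so quadratic reciprocity gives (7/13) = (13/7). Reduce: 13 ≡ 6 (mod 7). Now have -(6/7).
Factor out 2: 6 = 2·3. Since 7 ≡ 7 (mod 8), (2/7) = +1. Now have -(3/7).
Both 3 ≡ 3 and 7 ≡ 3 (mod 4), so reciprocity gives (3/7) = -(7/3). Reduce: 7 ≡ 1 (mod 3). Now have (1/3).
(1/3) = 1. Collecting the sign factors: 1.

1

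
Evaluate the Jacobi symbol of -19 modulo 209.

(-19/209)
  = (190/209)    [-19 ≡ 190 mod 209]
  = (95/209)    [209 ≡ 1 mod 8 ⇒ (2/209) = +1]
  = (209/95)    [QR: 209 ≡ 1 mod 4, sign kept]
  = (19/95)    [209 ≡ 19 mod 95]
  = -(95/19)    [QR: both ≡ 3 mod 4, sign flips]
  = -(0/19)    [95 ≡ 0 mod 19]
  = 0    [numerator 0, gcd > 1]

0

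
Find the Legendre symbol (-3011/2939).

(-3011/2939)
  = -(3011/2939)    [2939 ≡ 3 mod 4 ⇒ (-1/2939) = -1]
  = -(72/2939)    [3011 ≡ 72 mod 2939]
  = (9/2939)    [2939 ≡ 3 mod 8 ⇒ (2/2939)^3 = -1]
  = (2939/9)    [QR: 9 ≡ 1 mod 4, sign kept]
  = (5/9)    [2939 ≡ 5 mod 9]
  = (9/5)    [QR: 5 ≡ 1 mod 4, sign kept]
  = (4/5)    [9 ≡ 4 mod 5]
  = (1/5)    [5 ≡ 5 mod 8 ⇒ (2/5)^2 = +1]
  = 1    [(1/5) = 1]

1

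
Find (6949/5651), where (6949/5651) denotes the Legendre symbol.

1

Reduce the numerator: 6949 ≡ 1298 (mod 5651), so (6949/5651) = (1298/5651).
Factor out 2: 1298 = 2·649. Since 5651 ≡ 3 (mod 8), (2/5651) = -1. Now have -(649/5651).
649 ≡ 1 (mod 4), so quadratic reciprocity gives (649/5651) = (5651/649). Reduce: 5651 ≡ 459 (mod 649). Now have -(459/649).
649 ≡ 1 (mod 4), so quadratic reciprocity gives (459/649) = (649/459). Reduce: 649 ≡ 190 (mod 459). Now have -(190/459).
Factor out 2: 190 = 2·95. Since 459 ≡ 3 (mod 8), (2/459) = -1. Now have (95/459).
Both 95 ≡ 3 and 459 ≡ 3 (mod 4), so reciprocity gives (95/459) = -(459/95). Reduce: 459 ≡ 79 (mod 95). Now have -(79/95).
Both 79 ≡ 3 and 95 ≡ 3 (mod 4), so reciprocity gives (79/95) = -(95/79). Reduce: 95 ≡ 16 (mod 79). Now have (16/79).
Factor out 2: 16 = 2^4. Since 79 ≡ 7 (mod 8), (2/79) = +1, and (2/79)^4 = +1. Now have (1/79).
(1/79) = 1. Collecting the sign factors: 1.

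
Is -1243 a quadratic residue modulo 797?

(-1243/797)
  = (351/797)    [-1243 ≡ 351 mod 797]
  = (797/351)    [QR: 797 ≡ 1 mod 4, sign kept]
  = (95/351)    [797 ≡ 95 mod 351]
  = -(351/95)    [QR: both ≡ 3 mod 4, sign flips]
  = -(66/95)    [351 ≡ 66 mod 95]
  = -(33/95)    [95 ≡ 7 mod 8 ⇒ (2/95) = +1]
  = -(95/33)    [QR: 33 ≡ 1 mod 4, sign kept]
  = -(29/33)    [95 ≡ 29 mod 33]
  = -(33/29)    [QR: 29 ≡ 1 mod 4, sign kept]
  = -(4/29)    [33 ≡ 4 mod 29]
  = -(1/29)    [29 ≡ 5 mod 8 ⇒ (2/29)^2 = +1]
  = -1    [(1/29) = 1]
(-1243/797) = -1, and 797 is prime, so -1243 is not a quadratic residue mod 797.

no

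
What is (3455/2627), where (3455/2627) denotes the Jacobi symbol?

(3455/2627)
  = (828/2627)    [3455 ≡ 828 mod 2627]
  = (207/2627)    [2627 ≡ 3 mod 8 ⇒ (2/2627)^2 = +1]
  = -(2627/207)    [QR: both ≡ 3 mod 4, sign flips]
  = -(143/207)    [2627 ≡ 143 mod 207]
  = (207/143)    [QR: both ≡ 3 mod 4, sign flips]
  = (64/143)    [207 ≡ 64 mod 143]
  = (1/143)    [143 ≡ 7 mod 8 ⇒ (2/143)^6 = +1]
  = 1    [(1/143) = 1]

1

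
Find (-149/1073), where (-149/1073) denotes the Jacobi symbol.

(-149/1073)
  = (924/1073)    [-149 ≡ 924 mod 1073]
  = (231/1073)    [1073 ≡ 1 mod 8 ⇒ (2/1073)^2 = +1]
  = (1073/231)    [QR: 1073 ≡ 1 mod 4, sign kept]
  = (149/231)    [1073 ≡ 149 mod 231]
  = (231/149)    [QR: 149 ≡ 1 mod 4, sign kept]
  = (82/149)    [231 ≡ 82 mod 149]
  = -(41/149)    [149 ≡ 5 mod 8 ⇒ (2/149) = -1]
  = -(149/41)    [QR: 41 ≡ 1 mod 4, sign kept]
  = -(26/41)    [149 ≡ 26 mod 41]
  = -(13/41)    [41 ≡ 1 mod 8 ⇒ (2/41) = +1]
  = -(41/13)    [QR: 13 ≡ 1 mod 4, sign kept]
  = -(2/13)    [41 ≡ 2 mod 13]
  = (1/13)    [13 ≡ 5 mod 8 ⇒ (2/13) = -1]
  = 1    [(1/13) = 1]

1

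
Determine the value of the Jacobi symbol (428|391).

1

(428|391)
  = (37|391)    [428 ≡ 37 mod 391]
  = (391|37)    [QR: 37 ≡ 1 mod 4, sign kept]
  = (21|37)    [391 ≡ 21 mod 37]
  = (37|21)    [QR: 21 ≡ 1 mod 4, sign kept]
  = (16|21)    [37 ≡ 16 mod 21]
  = (1|21)    [21 ≡ 5 mod 8 ⇒ (2|21)^4 = +1]
  = 1    [(1|21) = 1]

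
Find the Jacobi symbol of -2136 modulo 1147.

(-2136 / 1147)
  = (158 / 1147)    [-2136 ≡ 158 mod 1147]
  = -(79 / 1147)    [1147 ≡ 3 mod 8 ⇒ (2 / 1147) = -1]
  = (1147 / 79)    [QR: both ≡ 3 mod 4, sign flips]
  = (41 / 79)    [1147 ≡ 41 mod 79]
  = (79 / 41)    [QR: 41 ≡ 1 mod 4, sign kept]
  = (38 / 41)    [79 ≡ 38 mod 41]
  = (19 / 41)    [41 ≡ 1 mod 8 ⇒ (2 / 41) = +1]
  = (41 / 19)    [QR: 41 ≡ 1 mod 4, sign kept]
  = (3 / 19)    [41 ≡ 3 mod 19]
  = -(19 / 3)    [QR: both ≡ 3 mod 4, sign flips]
  = -(1 / 3)    [19 ≡ 1 mod 3]
  = -1    [(1 / 3) = 1]

-1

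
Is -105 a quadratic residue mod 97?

Reduce the numerator: -105 ≡ 89 (mod 97), so (-105|97) = (89|97).
89 ≡ 1 (mod 4), so quadratic reciprocity gives (89|97) = (97|89). Reduce: 97 ≡ 8 (mod 89). Now have (8|89).
Factor out 2: 8 = 2^3. Since 89 ≡ 1 (mod 8), (2|89) = +1, and (2|89)^3 = +1. Now have (1|89).
(1|89) = 1. Collecting the sign factors: 1.
(-105|97) = 1, and 97 is prime, so -105 is a quadratic residue mod 97.

yes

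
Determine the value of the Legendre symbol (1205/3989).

1205 ≡ 1 (mod 4), so quadratic reciprocity gives (1205/3989) = (3989/1205). Reduce: 3989 ≡ 374 (mod 1205). Now have (374/1205).
Factor out 2: 374 = 2·187. Since 1205 ≡ 5 (mod 8), (2/1205) = -1. Now have -(187/1205).
1205 ≡ 1 (mod 4), so quadratic reciprocity gives (187/1205) = (1205/187). Reduce: 1205 ≡ 83 (mod 187). Now have -(83/187).
Both 83 ≡ 3 and 187 ≡ 3 (mod 4), so reciprocity gives (83/187) = -(187/83). Reduce: 187 ≡ 21 (mod 83). Now have (21/83).
21 ≡ 1 (mod 4), so quadratic reciprocity gives (21/83) = (83/21). Reduce: 83 ≡ 20 (mod 21). Now have (20/21).
Factor out 2: 20 = 2^2·5. Since 21 ≡ 5 (mod 8), (2/21) = -1, and (2/21)^2 = +1. Now have (5/21).
5 ≡ 1 (mod 4), so quadratic reciprocity gives (5/21) = (21/5). Reduce: 21 ≡ 1 (mod 5). Now have (1/5).
(1/5) = 1. Collecting the sign factors: 1.

1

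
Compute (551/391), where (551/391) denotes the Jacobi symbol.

1

Reduce the numerator: 551 ≡ 160 (mod 391), so (551/391) = (160/391).
Factor out 2: 160 = 2^5·5. Since 391 ≡ 7 (mod 8), (2/391) = +1, and (2/391)^5 = +1. Now have (5/391).
5 ≡ 1 (mod 4), so quadratic reciprocity gives (5/391) = (391/5). Reduce: 391 ≡ 1 (mod 5). Now have (1/5).
(1/5) = 1. Collecting the sign factors: 1.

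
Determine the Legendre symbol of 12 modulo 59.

(12 / 59)
  = (3 / 59)    [59 ≡ 3 mod 8 ⇒ (2 / 59)^2 = +1]
  = -(59 / 3)    [QR: both ≡ 3 mod 4, sign flips]
  = -(2 / 3)    [59 ≡ 2 mod 3]
  = (1 / 3)    [3 ≡ 3 mod 8 ⇒ (2 / 3) = -1]
  = 1    [(1 / 3) = 1]

1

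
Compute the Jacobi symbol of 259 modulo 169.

Reduce the numerator: 259 ≡ 90 (mod 169), so (259/169) = (90/169).
Factor out 2: 90 = 2·45. Since 169 ≡ 1 (mod 8), (2/169) = +1. Now have (45/169).
45 ≡ 1 (mod 4), so quadratic reciprocity gives (45/169) = (169/45). Reduce: 169 ≡ 34 (mod 45). Now have (34/45).
Factor out 2: 34 = 2·17. Since 45 ≡ 5 (mod 8), (2/45) = -1. Now have -(17/45).
17 ≡ 1 (mod 4), so quadratic reciprocity gives (17/45) = (45/17). Reduce: 45 ≡ 11 (mod 17). Now have -(11/17).
17 ≡ 1 (mod 4), so quadratic reciprocity gives (11/17) = (17/11). Reduce: 17 ≡ 6 (mod 11). Now have -(6/11).
Factor out 2: 6 = 2·3. Since 11 ≡ 3 (mod 8), (2/11) = -1. Now have (3/11).
Both 3 ≡ 3 and 11 ≡ 3 (mod 4), so reciprocity gives (3/11) = -(11/3). Reduce: 11 ≡ 2 (mod 3). Now have -(2/3).
Factor out 2: 2 = 2. Since 3 ≡ 3 (mod 8), (2/3) = -1. Now have (1/3).
(1/3) = 1. Collecting the sign factors: 1.

1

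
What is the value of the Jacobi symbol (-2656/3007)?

-1

(-2656/3007)
  = (351/3007)    [-2656 ≡ 351 mod 3007]
  = -(3007/351)    [QR: both ≡ 3 mod 4, sign flips]
  = -(199/351)    [3007 ≡ 199 mod 351]
  = (351/199)    [QR: both ≡ 3 mod 4, sign flips]
  = (152/199)    [351 ≡ 152 mod 199]
  = (19/199)    [199 ≡ 7 mod 8 ⇒ (2/199)^3 = +1]
  = -(199/19)    [QR: both ≡ 3 mod 4, sign flips]
  = -(9/19)    [199 ≡ 9 mod 19]
  = -(19/9)    [QR: 9 ≡ 1 mod 4, sign kept]
  = -(1/9)    [19 ≡ 1 mod 9]
  = -1    [(1/9) = 1]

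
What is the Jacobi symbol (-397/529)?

1

(-397/529)
  = (132/529)    [-397 ≡ 132 mod 529]
  = (33/529)    [529 ≡ 1 mod 8 ⇒ (2/529)^2 = +1]
  = (529/33)    [QR: 33 ≡ 1 mod 4, sign kept]
  = (1/33)    [529 ≡ 1 mod 33]
  = 1    [(1/33) = 1]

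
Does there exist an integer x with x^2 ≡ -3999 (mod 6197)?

(-3999/6197)
  = (2198/6197)    [-3999 ≡ 2198 mod 6197]
  = -(1099/6197)    [6197 ≡ 5 mod 8 ⇒ (2/6197) = -1]
  = -(6197/1099)    [QR: 6197 ≡ 1 mod 4, sign kept]
  = -(702/1099)    [6197 ≡ 702 mod 1099]
  = (351/1099)    [1099 ≡ 3 mod 8 ⇒ (2/1099) = -1]
  = -(1099/351)    [QR: both ≡ 3 mod 4, sign flips]
  = -(46/351)    [1099 ≡ 46 mod 351]
  = -(23/351)    [351 ≡ 7 mod 8 ⇒ (2/351) = +1]
  = (351/23)    [QR: both ≡ 3 mod 4, sign flips]
  = (6/23)    [351 ≡ 6 mod 23]
  = (3/23)    [23 ≡ 7 mod 8 ⇒ (2/23) = +1]
  = -(23/3)    [QR: both ≡ 3 mod 4, sign flips]
  = -(2/3)    [23 ≡ 2 mod 3]
  = (1/3)    [3 ≡ 3 mod 8 ⇒ (2/3) = -1]
  = 1    [(1/3) = 1]
The Legendre symbol is 1, so x^2 ≡ -3999 (mod 6197) has solution.

yes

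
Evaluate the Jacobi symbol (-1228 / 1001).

Reduce the numerator: -1228 ≡ 774 (mod 1001), so (-1228 / 1001) = (774 / 1001).
Factor out 2: 774 = 2·387. Since 1001 ≡ 1 (mod 8), (2 / 1001) = +1. Now have (387 / 1001).
1001 ≡ 1 (mod 4), so quadratic reciprocity gives (387 / 1001) = (1001 / 387). Reduce: 1001 ≡ 227 (mod 387). Now have (227 / 387).
Both 227 ≡ 3 and 387 ≡ 3 (mod 4), so reciprocity gives (227 / 387) = -(387 / 227). Reduce: 387 ≡ 160 (mod 227). Now have -(160 / 227).
Factor out 2: 160 = 2^5·5. Since 227 ≡ 3 (mod 8), (2 / 227) = -1, and (2 / 227)^5 = -1. Now have (5 / 227).
5 ≡ 1 (mod 4), so quadratic reciprocity gives (5 / 227) = (227 / 5). Reduce: 227 ≡ 2 (mod 5). Now have (2 / 5).
Factor out 2: 2 = 2. Since 5 ≡ 5 (mod 8), (2 / 5) = -1. Now have -(1 / 5).
(1 / 5) = 1. Collecting the sign factors: -1.

-1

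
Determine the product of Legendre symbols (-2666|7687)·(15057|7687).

By multiplicativity, (-2666·15057|7687) = (-2666|7687)·(15057|7687).
First factor (-2666|7687):
(-2666|7687)
  = (5021|7687)    [-2666 ≡ 5021 mod 7687]
  = (7687|5021)    [QR: 5021 ≡ 1 mod 4, sign kept]
  = (2666|5021)    [7687 ≡ 2666 mod 5021]
  = -(1333|5021)    [5021 ≡ 5 mod 8 ⇒ (2|5021) = -1]
  = -(5021|1333)    [QR: 1333 ≡ 1 mod 4, sign kept]
  = -(1022|1333)    [5021 ≡ 1022 mod 1333]
  = (511|1333)    [1333 ≡ 5 mod 8 ⇒ (2|1333) = -1]
  = (1333|511)    [QR: 1333 ≡ 1 mod 4, sign kept]
  = (311|511)    [1333 ≡ 311 mod 511]
  = -(511|311)    [QR: both ≡ 3 mod 4, sign flips]
  = -(200|311)    [511 ≡ 200 mod 311]
  = -(25|311)    [311 ≡ 7 mod 8 ⇒ (2|311)^3 = +1]
  = -(311|25)    [QR: 25 ≡ 1 mod 4, sign kept]
  = -(11|25)    [311 ≡ 11 mod 25]
  = -(25|11)    [QR: 25 ≡ 1 mod 4, sign kept]
  = -(3|11)    [25 ≡ 3 mod 11]
  = (11|3)    [QR: both ≡ 3 mod 4, sign flips]
  = (2|3)    [11 ≡ 2 mod 3]
  = -(1|3)    [3 ≡ 3 mod 8 ⇒ (2|3) = -1]
  = -1    [(1|3) = 1]
Second factor (15057|7687):
(15057|7687)
  = (7370|7687)    [15057 ≡ 7370 mod 7687]
  = (3685|7687)    [7687 ≡ 7 mod 8 ⇒ (2|7687) = +1]
  = (7687|3685)    [QR: 3685 ≡ 1 mod 4, sign kept]
  = (317|3685)    [7687 ≡ 317 mod 3685]
  = (3685|317)    [QR: 317 ≡ 1 mod 4, sign kept]
  = (198|317)    [3685 ≡ 198 mod 317]
  = -(99|317)    [317 ≡ 5 mod 8 ⇒ (2|317) = -1]
  = -(317|99)    [QR: 317 ≡ 1 mod 4, sign kept]
  = -(20|99)    [317 ≡ 20 mod 99]
  = -(5|99)    [99 ≡ 3 mod 8 ⇒ (2|99)^2 = +1]
  = -(99|5)    [QR: 5 ≡ 1 mod 4, sign kept]
  = -(4|5)    [99 ≡ 4 mod 5]
  = -(1|5)    [5 ≡ 5 mod 8 ⇒ (2|5)^2 = +1]
  = -1    [(1|5) = 1]
Product: (-1)·(-1) = 1.

1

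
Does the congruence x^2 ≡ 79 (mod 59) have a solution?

(79|59)
  = (20|59)    [79 ≡ 20 mod 59]
  = (5|59)    [59 ≡ 3 mod 8 ⇒ (2|59)^2 = +1]
  = (59|5)    [QR: 5 ≡ 1 mod 4, sign kept]
  = (4|5)    [59 ≡ 4 mod 5]
  = (1|5)    [5 ≡ 5 mod 8 ⇒ (2|5)^2 = +1]
  = 1    [(1|5) = 1]
(79|59) = 1, and 59 is prime, so 79 is a quadratic residue mod 59.

yes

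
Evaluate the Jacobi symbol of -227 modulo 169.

(-227/169)
  = (111/169)    [-227 ≡ 111 mod 169]
  = (169/111)    [QR: 169 ≡ 1 mod 4, sign kept]
  = (58/111)    [169 ≡ 58 mod 111]
  = (29/111)    [111 ≡ 7 mod 8 ⇒ (2/111) = +1]
  = (111/29)    [QR: 29 ≡ 1 mod 4, sign kept]
  = (24/29)    [111 ≡ 24 mod 29]
  = -(3/29)    [29 ≡ 5 mod 8 ⇒ (2/29)^3 = -1]
  = -(29/3)    [QR: 29 ≡ 1 mod 4, sign kept]
  = -(2/3)    [29 ≡ 2 mod 3]
  = (1/3)    [3 ≡ 3 mod 8 ⇒ (2/3) = -1]
  = 1    [(1/3) = 1]

1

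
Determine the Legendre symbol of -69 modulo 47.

1

Reduce the numerator: -69 ≡ 25 (mod 47), so (-69/47) = (25/47).
25 ≡ 1 (mod 4), so quadratic reciprocity gives (25/47) = (47/25). Reduce: 47 ≡ 22 (mod 25). Now have (22/25).
Factor out 2: 22 = 2·11. Since 25 ≡ 1 (mod 8), (2/25) = +1. Now have (11/25).
25 ≡ 1 (mod 4), so quadratic reciprocity gives (11/25) = (25/11). Reduce: 25 ≡ 3 (mod 11). Now have (3/11).
Both 3 ≡ 3 and 11 ≡ 3 (mod 4), so reciprocity gives (3/11) = -(11/3). Reduce: 11 ≡ 2 (mod 3). Now have -(2/3).
Factor out 2: 2 = 2. Since 3 ≡ 3 (mod 8), (2/3) = -1. Now have (1/3).
(1/3) = 1. Collecting the sign factors: 1.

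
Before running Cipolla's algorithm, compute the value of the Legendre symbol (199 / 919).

-1

(199 / 919)
  = -(919 / 199)    [QR: both ≡ 3 mod 4, sign flips]
  = -(123 / 199)    [919 ≡ 123 mod 199]
  = (199 / 123)    [QR: both ≡ 3 mod 4, sign flips]
  = (76 / 123)    [199 ≡ 76 mod 123]
  = (19 / 123)    [123 ≡ 3 mod 8 ⇒ (2 / 123)^2 = +1]
  = -(123 / 19)    [QR: both ≡ 3 mod 4, sign flips]
  = -(9 / 19)    [123 ≡ 9 mod 19]
  = -(19 / 9)    [QR: 9 ≡ 1 mod 4, sign kept]
  = -(1 / 9)    [19 ≡ 1 mod 9]
  = -1    [(1 / 9) = 1]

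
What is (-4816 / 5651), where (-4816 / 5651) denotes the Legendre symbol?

Pull out -1: (-4816 / 5651) = (-1 / 5651)·(4816 / 5651). Since 5651 ≡ 3 (mod 4), (-1 / 5651) = -1. Now have -(4816 / 5651).
Factor out 2: 4816 = 2^4·301. Since 5651 ≡ 3 (mod 8), (2 / 5651) = -1, and (2 / 5651)^4 = +1. Now have -(301 / 5651).
301 ≡ 1 (mod 4), so quadratic reciprocity gives (301 / 5651) = (5651 / 301). Reduce: 5651 ≡ 233 (mod 301). Now have -(233 / 301).
233 ≡ 1 (mod 4), so quadratic reciprocity gives (233 / 301) = (301 / 233). Reduce: 301 ≡ 68 (mod 233). Now have -(68 / 233).
Factor out 2: 68 = 2^2·17. Since 233 ≡ 1 (mod 8), (2 / 233) = +1, and (2 / 233)^2 = +1. Now have -(17 / 233).
17 ≡ 1 (mod 4), so quadratic reciprocity gives (17 / 233) = (233 / 17). Reduce: 233 ≡ 12 (mod 17). Now have -(12 / 17).
Factor out 2: 12 = 2^2·3. Since 17 ≡ 1 (mod 8), (2 / 17) = +1, and (2 / 17)^2 = +1. Now have -(3 / 17).
17 ≡ 1 (mod 4), so quadratic reciprocity gives (3 / 17) = (17 / 3). Reduce: 17 ≡ 2 (mod 3). Now have -(2 / 3).
Factor out 2: 2 = 2. Since 3 ≡ 3 (mod 8), (2 / 3) = -1. Now have (1 / 3).
(1 / 3) = 1. Collecting the sign factors: 1.

1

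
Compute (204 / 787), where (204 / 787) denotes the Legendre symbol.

Factor out 2: 204 = 2^2·51. Since 787 ≡ 3 (mod 8), (2 / 787) = -1, and (2 / 787)^2 = +1. Now have (51 / 787).
Both 51 ≡ 3 and 787 ≡ 3 (mod 4), so reciprocity gives (51 / 787) = -(787 / 51). Reduce: 787 ≡ 22 (mod 51). Now have -(22 / 51).
Factor out 2: 22 = 2·11. Since 51 ≡ 3 (mod 8), (2 / 51) = -1. Now have (11 / 51).
Both 11 ≡ 3 and 51 ≡ 3 (mod 4), so reciprocity gives (11 / 51) = -(51 / 11). Reduce: 51 ≡ 7 (mod 11). Now have -(7 / 11).
Both 7 ≡ 3 and 11 ≡ 3 (mod 4), so reciprocity gives (7 / 11) = -(11 / 7). Reduce: 11 ≡ 4 (mod 7). Now have (4 / 7).
Factor out 2: 4 = 2^2. Since 7 ≡ 7 (mod 8), (2 / 7) = +1, and (2 / 7)^2 = +1. Now have (1 / 7).
(1 / 7) = 1. Collecting the sign factors: 1.

1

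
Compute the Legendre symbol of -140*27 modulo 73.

1

By multiplicativity, (-140·27|73) = (-140|73)·(27|73).
First factor (-140|73):
(-140|73)
  = (6|73)    [-140 ≡ 6 mod 73]
  = (3|73)    [73 ≡ 1 mod 8 ⇒ (2|73) = +1]
  = (73|3)    [QR: 73 ≡ 1 mod 4, sign kept]
  = (1|3)    [73 ≡ 1 mod 3]
  = 1    [(1|3) = 1]
Second factor (27|73):
(27|73)
  = (73|27)    [QR: 73 ≡ 1 mod 4, sign kept]
  = (19|27)    [73 ≡ 19 mod 27]
  = -(27|19)    [QR: both ≡ 3 mod 4, sign flips]
  = -(8|19)    [27 ≡ 8 mod 19]
  = (1|19)    [19 ≡ 3 mod 8 ⇒ (2|19)^3 = -1]
  = 1    [(1|19) = 1]
Product: (1)·(1) = 1.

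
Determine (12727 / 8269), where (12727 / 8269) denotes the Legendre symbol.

-1

(12727 / 8269)
  = (4458 / 8269)    [12727 ≡ 4458 mod 8269]
  = -(2229 / 8269)    [8269 ≡ 5 mod 8 ⇒ (2 / 8269) = -1]
  = -(8269 / 2229)    [QR: 2229 ≡ 1 mod 4, sign kept]
  = -(1582 / 2229)    [8269 ≡ 1582 mod 2229]
  = (791 / 2229)    [2229 ≡ 5 mod 8 ⇒ (2 / 2229) = -1]
  = (2229 / 791)    [QR: 2229 ≡ 1 mod 4, sign kept]
  = (647 / 791)    [2229 ≡ 647 mod 791]
  = -(791 / 647)    [QR: both ≡ 3 mod 4, sign flips]
  = -(144 / 647)    [791 ≡ 144 mod 647]
  = -(9 / 647)    [647 ≡ 7 mod 8 ⇒ (2 / 647)^4 = +1]
  = -(647 / 9)    [QR: 9 ≡ 1 mod 4, sign kept]
  = -(8 / 9)    [647 ≡ 8 mod 9]
  = -(1 / 9)    [9 ≡ 1 mod 8 ⇒ (2 / 9)^3 = +1]
  = -1    [(1 / 9) = 1]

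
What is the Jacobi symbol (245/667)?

245 ≡ 1 (mod 4), so quadratic reciprocity gives (245/667) = (667/245). Reduce: 667 ≡ 177 (mod 245). Now have (177/245).
177 ≡ 1 (mod 4), so quadratic reciprocity gives (177/245) = (245/177). Reduce: 245 ≡ 68 (mod 177). Now have (68/177).
Factor out 2: 68 = 2^2·17. Since 177 ≡ 1 (mod 8), (2/177) = +1, and (2/177)^2 = +1. Now have (17/177).
17 ≡ 1 (mod 4), so quadratic reciprocity gives (17/177) = (177/17). Reduce: 177 ≡ 7 (mod 17). Now have (7/17).
17 ≡ 1 (mod 4), so quadratic reciprocity gives (7/17) = (17/7). Reduce: 17 ≡ 3 (mod 7). Now have (3/7).
Both 3 ≡ 3 and 7 ≡ 3 (mod 4), so reciprocity gives (3/7) = -(7/3). Reduce: 7 ≡ 1 (mod 3). Now have -(1/3).
(1/3) = 1. Collecting the sign factors: -1.

-1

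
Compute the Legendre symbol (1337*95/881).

-1

By multiplicativity, (1337·95/881) = (1337/881)·(95/881).
First factor (1337/881):
(1337/881)
  = (456/881)    [1337 ≡ 456 mod 881]
  = (57/881)    [881 ≡ 1 mod 8 ⇒ (2/881)^3 = +1]
  = (881/57)    [QR: 57 ≡ 1 mod 4, sign kept]
  = (26/57)    [881 ≡ 26 mod 57]
  = (13/57)    [57 ≡ 1 mod 8 ⇒ (2/57) = +1]
  = (57/13)    [QR: 13 ≡ 1 mod 4, sign kept]
  = (5/13)    [57 ≡ 5 mod 13]
  = (13/5)    [QR: 5 ≡ 1 mod 4, sign kept]
  = (3/5)    [13 ≡ 3 mod 5]
  = (5/3)    [QR: 5 ≡ 1 mod 4, sign kept]
  = (2/3)    [5 ≡ 2 mod 3]
  = -(1/3)    [3 ≡ 3 mod 8 ⇒ (2/3) = -1]
  = -1    [(1/3) = 1]
Second factor (95/881):
(95/881)
  = (881/95)    [QR: 881 ≡ 1 mod 4, sign kept]
  = (26/95)    [881 ≡ 26 mod 95]
  = (13/95)    [95 ≡ 7 mod 8 ⇒ (2/95) = +1]
  = (95/13)    [QR: 13 ≡ 1 mod 4, sign kept]
  = (4/13)    [95 ≡ 4 mod 13]
  = (1/13)    [13 ≡ 5 mod 8 ⇒ (2/13)^2 = +1]
  = 1    [(1/13) = 1]
Product: (-1)·(1) = -1.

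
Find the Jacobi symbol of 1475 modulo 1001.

(1475|1001)
  = (474|1001)    [1475 ≡ 474 mod 1001]
  = (237|1001)    [1001 ≡ 1 mod 8 ⇒ (2|1001) = +1]
  = (1001|237)    [QR: 237 ≡ 1 mod 4, sign kept]
  = (53|237)    [1001 ≡ 53 mod 237]
  = (237|53)    [QR: 53 ≡ 1 mod 4, sign kept]
  = (25|53)    [237 ≡ 25 mod 53]
  = (53|25)    [QR: 25 ≡ 1 mod 4, sign kept]
  = (3|25)    [53 ≡ 3 mod 25]
  = (25|3)    [QR: 25 ≡ 1 mod 4, sign kept]
  = (1|3)    [25 ≡ 1 mod 3]
  = 1    [(1|3) = 1]

1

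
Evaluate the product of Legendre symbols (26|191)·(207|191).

1

By multiplicativity, (26·207|191) = (26|191)·(207|191).
First factor (26|191):
(26|191)
  = (13|191)    [191 ≡ 7 mod 8 ⇒ (2|191) = +1]
  = (191|13)    [QR: 13 ≡ 1 mod 4, sign kept]
  = (9|13)    [191 ≡ 9 mod 13]
  = (13|9)    [QR: 9 ≡ 1 mod 4, sign kept]
  = (4|9)    [13 ≡ 4 mod 9]
  = (1|9)    [9 ≡ 1 mod 8 ⇒ (2|9)^2 = +1]
  = 1    [(1|9) = 1]
Second factor (207|191):
(207|191)
  = (16|191)    [207 ≡ 16 mod 191]
  = (1|191)    [191 ≡ 7 mod 8 ⇒ (2|191)^4 = +1]
  = 1    [(1|191) = 1]
Product: (1)·(1) = 1.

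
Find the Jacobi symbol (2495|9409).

(2495|9409)
  = (9409|2495)    [QR: 9409 ≡ 1 mod 4, sign kept]
  = (1924|2495)    [9409 ≡ 1924 mod 2495]
  = (481|2495)    [2495 ≡ 7 mod 8 ⇒ (2|2495)^2 = +1]
  = (2495|481)    [QR: 481 ≡ 1 mod 4, sign kept]
  = (90|481)    [2495 ≡ 90 mod 481]
  = (45|481)    [481 ≡ 1 mod 8 ⇒ (2|481) = +1]
  = (481|45)    [QR: 45 ≡ 1 mod 4, sign kept]
  = (31|45)    [481 ≡ 31 mod 45]
  = (45|31)    [QR: 45 ≡ 1 mod 4, sign kept]
  = (14|31)    [45 ≡ 14 mod 31]
  = (7|31)    [31 ≡ 7 mod 8 ⇒ (2|31) = +1]
  = -(31|7)    [QR: both ≡ 3 mod 4, sign flips]
  = -(3|7)    [31 ≡ 3 mod 7]
  = (7|3)    [QR: both ≡ 3 mod 4, sign flips]
  = (1|3)    [7 ≡ 1 mod 3]
  = 1    [(1|3) = 1]

1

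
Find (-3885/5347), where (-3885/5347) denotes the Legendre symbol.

1

Reduce the numerator: -3885 ≡ 1462 (mod 5347), so (-3885/5347) = (1462/5347).
Factor out 2: 1462 = 2·731. Since 5347 ≡ 3 (mod 8), (2/5347) = -1. Now have -(731/5347).
Both 731 ≡ 3 and 5347 ≡ 3 (mod 4), so reciprocity gives (731/5347) = -(5347/731). Reduce: 5347 ≡ 230 (mod 731). Now have (230/731).
Factor out 2: 230 = 2·115. Since 731 ≡ 3 (mod 8), (2/731) = -1. Now have -(115/731).
Both 115 ≡ 3 and 731 ≡ 3 (mod 4), so reciprocity gives (115/731) = -(731/115). Reduce: 731 ≡ 41 (mod 115). Now have (41/115).
41 ≡ 1 (mod 4), so quadratic reciprocity gives (41/115) = (115/41). Reduce: 115 ≡ 33 (mod 41). Now have (33/41).
33 ≡ 1 (mod 4), so quadratic reciprocity gives (33/41) = (41/33). Reduce: 41 ≡ 8 (mod 33). Now have (8/33).
Factor out 2: 8 = 2^3. Since 33 ≡ 1 (mod 8), (2/33) = +1, and (2/33)^3 = +1. Now have (1/33).
(1/33) = 1. Collecting the sign factors: 1.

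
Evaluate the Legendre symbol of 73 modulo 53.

-1

Reduce the numerator: 73 ≡ 20 (mod 53), so (73/53) = (20/53).
Factor out 2: 20 = 2^2·5. Since 53 ≡ 5 (mod 8), (2/53) = -1, and (2/53)^2 = +1. Now have (5/53).
5 ≡ 1 (mod 4), so quadratic reciprocity gives (5/53) = (53/5). Reduce: 53 ≡ 3 (mod 5). Now have (3/5).
5 ≡ 1 (mod 4), so quadratic reciprocity gives (3/5) = (5/3). Reduce: 5 ≡ 2 (mod 3). Now have (2/3).
Factor out 2: 2 = 2. Since 3 ≡ 3 (mod 8), (2/3) = -1. Now have -(1/3).
(1/3) = 1. Collecting the sign factors: -1.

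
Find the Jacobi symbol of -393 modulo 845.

-1

Reduce the numerator: -393 ≡ 452 (mod 845), so (-393/845) = (452/845).
Factor out 2: 452 = 2^2·113. Since 845 ≡ 5 (mod 8), (2/845) = -1, and (2/845)^2 = +1. Now have (113/845).
113 ≡ 1 (mod 4), so quadratic reciprocity gives (113/845) = (845/113). Reduce: 845 ≡ 54 (mod 113). Now have (54/113).
Factor out 2: 54 = 2·27. Since 113 ≡ 1 (mod 8), (2/113) = +1. Now have (27/113).
113 ≡ 1 (mod 4), so quadratic reciprocity gives (27/113) = (113/27). Reduce: 113 ≡ 5 (mod 27). Now have (5/27).
5 ≡ 1 (mod 4), so quadratic reciprocity gives (5/27) = (27/5). Reduce: 27 ≡ 2 (mod 5). Now have (2/5).
Factor out 2: 2 = 2. Since 5 ≡ 5 (mod 8), (2/5) = -1. Now have -(1/5).
(1/5) = 1. Collecting the sign factors: -1.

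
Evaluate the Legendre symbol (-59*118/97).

By multiplicativity, (-59·118/97) = (-59/97)·(118/97).
First factor (-59/97):
Reduce the numerator: -59 ≡ 38 (mod 97), so (-59/97) = (38/97).
Factor out 2: 38 = 2·19. Since 97 ≡ 1 (mod 8), (2/97) = +1. Now have (19/97).
97 ≡ 1 (mod 4), so quadratic reciprocity gives (19/97) = (97/19). Reduce: 97 ≡ 2 (mod 19). Now have (2/19).
Factor out 2: 2 = 2. Since 19 ≡ 3 (mod 8), (2/19) = -1. Now have -(1/19).
(1/19) = 1. Collecting the sign factors: -1.
Second factor (118/97):
Reduce the numerator: 118 ≡ 21 (mod 97), so (118/97) = (21/97).
21 ≡ 1 (mod 4), so quadratic reciprocity gives (21/97) = (97/21). Reduce: 97 ≡ 13 (mod 21). Now have (13/21).
13 ≡ 1 (mod 4), so quadratic reciprocity gives (13/21) = (21/13). Reduce: 21 ≡ 8 (mod 13). Now have (8/13).
Factor out 2: 8 = 2^3. Since 13 ≡ 5 (mod 8), (2/13) = -1, and (2/13)^3 = -1. Now have -(1/13).
(1/13) = 1. Collecting the sign factors: -1.
Product: (-1)·(-1) = 1.

1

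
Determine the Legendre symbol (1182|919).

(1182|919)
  = (263|919)    [1182 ≡ 263 mod 919]
  = -(919|263)    [QR: both ≡ 3 mod 4, sign flips]
  = -(130|263)    [919 ≡ 130 mod 263]
  = -(65|263)    [263 ≡ 7 mod 8 ⇒ (2|263) = +1]
  = -(263|65)    [QR: 65 ≡ 1 mod 4, sign kept]
  = -(3|65)    [263 ≡ 3 mod 65]
  = -(65|3)    [QR: 65 ≡ 1 mod 4, sign kept]
  = -(2|3)    [65 ≡ 2 mod 3]
  = (1|3)    [3 ≡ 3 mod 8 ⇒ (2|3) = -1]
  = 1    [(1|3) = 1]

1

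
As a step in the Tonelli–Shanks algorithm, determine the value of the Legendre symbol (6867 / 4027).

Reduce the numerator: 6867 ≡ 2840 (mod 4027), so (6867 / 4027) = (2840 / 4027).
Factor out 2: 2840 = 2^3·355. Since 4027 ≡ 3 (mod 8), (2 / 4027) = -1, and (2 / 4027)^3 = -1. Now have -(355 / 4027).
Both 355 ≡ 3 and 4027 ≡ 3 (mod 4), so reciprocity gives (355 / 4027) = -(4027 / 355). Reduce: 4027 ≡ 122 (mod 355). Now have (122 / 355).
Factor out 2: 122 = 2·61. Since 355 ≡ 3 (mod 8), (2 / 355) = -1. Now have -(61 / 355).
61 ≡ 1 (mod 4), so quadratic reciprocity gives (61 / 355) = (355 / 61). Reduce: 355 ≡ 50 (mod 61). Now have -(50 / 61).
Factor out 2: 50 = 2·25. Since 61 ≡ 5 (mod 8), (2 / 61) = -1. Now have (25 / 61).
25 ≡ 1 (mod 4), so quadratic reciprocity gives (25 / 61) = (61 / 25). Reduce: 61 ≡ 11 (mod 25). Now have (11 / 25).
25 ≡ 1 (mod 4), so quadratic reciprocity gives (11 / 25) = (25 / 11). Reduce: 25 ≡ 3 (mod 11). Now have (3 / 11).
Both 3 ≡ 3 and 11 ≡ 3 (mod 4), so reciprocity gives (3 / 11) = -(11 / 3). Reduce: 11 ≡ 2 (mod 3). Now have -(2 / 3).
Factor out 2: 2 = 2. Since 3 ≡ 3 (mod 8), (2 / 3) = -1. Now have (1 / 3).
(1 / 3) = 1. Collecting the sign factors: 1.

1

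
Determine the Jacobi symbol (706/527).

-1

(706/527)
  = (179/527)    [706 ≡ 179 mod 527]
  = -(527/179)    [QR: both ≡ 3 mod 4, sign flips]
  = -(169/179)    [527 ≡ 169 mod 179]
  = -(179/169)    [QR: 169 ≡ 1 mod 4, sign kept]
  = -(10/169)    [179 ≡ 10 mod 169]
  = -(5/169)    [169 ≡ 1 mod 8 ⇒ (2/169) = +1]
  = -(169/5)    [QR: 5 ≡ 1 mod 4, sign kept]
  = -(4/5)    [169 ≡ 4 mod 5]
  = -(1/5)    [5 ≡ 5 mod 8 ⇒ (2/5)^2 = +1]
  = -1    [(1/5) = 1]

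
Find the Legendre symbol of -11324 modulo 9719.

Reduce the numerator: -11324 ≡ 8114 (mod 9719), so (-11324 / 9719) = (8114 / 9719).
Factor out 2: 8114 = 2·4057. Since 9719 ≡ 7 (mod 8), (2 / 9719) = +1. Now have (4057 / 9719).
4057 ≡ 1 (mod 4), so quadratic reciprocity gives (4057 / 9719) = (9719 / 4057). Reduce: 9719 ≡ 1605 (mod 4057). Now have (1605 / 4057).
1605 ≡ 1 (mod 4), so quadratic reciprocity gives (1605 / 4057) = (4057 / 1605). Reduce: 4057 ≡ 847 (mod 1605). Now have (847 / 1605).
1605 ≡ 1 (mod 4), so quadratic reciprocity gives (847 / 1605) = (1605 / 847). Reduce: 1605 ≡ 758 (mod 847). Now have (758 / 847).
Factor out 2: 758 = 2·379. Since 847 ≡ 7 (mod 8), (2 / 847) = +1. Now have (379 / 847).
Both 379 ≡ 3 and 847 ≡ 3 (mod 4), so reciprocity gives (379 / 847) = -(847 / 379). Reduce: 847 ≡ 89 (mod 379). Now have -(89 / 379).
89 ≡ 1 (mod 4), so quadratic reciprocity gives (89 / 379) = (379 / 89). Reduce: 379 ≡ 23 (mod 89). Now have -(23 / 89).
89 ≡ 1 (mod 4), so quadratic reciprocity gives (23 / 89) = (89 / 23). Reduce: 89 ≡ 20 (mod 23). Now have -(20 / 23).
Factor out 2: 20 = 2^2·5. Since 23 ≡ 7 (mod 8), (2 / 23) = +1, and (2 / 23)^2 = +1. Now have -(5 / 23).
5 ≡ 1 (mod 4), so quadratic reciprocity gives (5 / 23) = (23 / 5). Reduce: 23 ≡ 3 (mod 5). Now have -(3 / 5).
5 ≡ 1 (mod 4), so quadratic reciprocity gives (3 / 5) = (5 / 3). Reduce: 5 ≡ 2 (mod 3). Now have -(2 / 3).
Factor out 2: 2 = 2. Since 3 ≡ 3 (mod 8), (2 / 3) = -1. Now have (1 / 3).
(1 / 3) = 1. Collecting the sign factors: 1.

1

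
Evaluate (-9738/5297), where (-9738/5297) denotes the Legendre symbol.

-1

Pull out -1: (-9738/5297) = (-1/5297)·(9738/5297). Since 5297 ≡ 1 (mod 4), (-1/5297) = +1. Now have (9738/5297).
Reduce the numerator: 9738 ≡ 4441 (mod 5297), so (9738/5297) = (4441/5297).
4441 ≡ 1 (mod 4), so quadratic reciprocity gives (4441/5297) = (5297/4441). Reduce: 5297 ≡ 856 (mod 4441). Now have (856/4441).
Factor out 2: 856 = 2^3·107. Since 4441 ≡ 1 (mod 8), (2/4441) = +1, and (2/4441)^3 = +1. Now have (107/4441).
4441 ≡ 1 (mod 4), so quadratic reciprocity gives (107/4441) = (4441/107). Reduce: 4441 ≡ 54 (mod 107). Now have (54/107).
Factor out 2: 54 = 2·27. Since 107 ≡ 3 (mod 8), (2/107) = -1. Now have -(27/107).
Both 27 ≡ 3 and 107 ≡ 3 (mod 4), so reciprocity gives (27/107) = -(107/27). Reduce: 107 ≡ 26 (mod 27). Now have (26/27).
Factor out 2: 26 = 2·13. Since 27 ≡ 3 (mod 8), (2/27) = -1. Now have -(13/27).
13 ≡ 1 (mod 4), so quadratic reciprocity gives (13/27) = (27/13). Reduce: 27 ≡ 1 (mod 13). Now have -(1/13).
(1/13) = 1. Collecting the sign factors: -1.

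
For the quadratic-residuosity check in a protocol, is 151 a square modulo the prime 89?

no

(151/89)
  = (62/89)    [151 ≡ 62 mod 89]
  = (31/89)    [89 ≡ 1 mod 8 ⇒ (2/89) = +1]
  = (89/31)    [QR: 89 ≡ 1 mod 4, sign kept]
  = (27/31)    [89 ≡ 27 mod 31]
  = -(31/27)    [QR: both ≡ 3 mod 4, sign flips]
  = -(4/27)    [31 ≡ 4 mod 27]
  = -(1/27)    [27 ≡ 3 mod 8 ⇒ (2/27)^2 = +1]
  = -1    [(1/27) = 1]
The Legendre symbol is -1, so x^2 ≡ 151 (mod 89) has no solution.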